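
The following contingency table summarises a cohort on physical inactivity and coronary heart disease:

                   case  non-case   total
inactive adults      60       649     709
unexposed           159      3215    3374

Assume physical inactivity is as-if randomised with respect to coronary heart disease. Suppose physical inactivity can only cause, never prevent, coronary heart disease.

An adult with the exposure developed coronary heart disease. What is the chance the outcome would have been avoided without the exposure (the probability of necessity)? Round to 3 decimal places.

PN ≈ 0.443

p₁ = P(outcome | exposed) = 60/709 = 0.084626
p₀ = P(outcome | unexposed) = 159/3374 = 0.047125
Under exogeneity and monotonicity, PN = (p₁ − p₀) / p₁.
PN = (0.084626 − 0.047125) / 0.084626 = 0.037501 / 0.084626 ≈ 0.4431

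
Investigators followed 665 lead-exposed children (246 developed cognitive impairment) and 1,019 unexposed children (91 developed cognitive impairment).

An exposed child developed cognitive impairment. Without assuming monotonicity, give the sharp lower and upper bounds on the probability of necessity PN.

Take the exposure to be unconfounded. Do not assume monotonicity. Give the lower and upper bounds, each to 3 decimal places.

0.759 ≤ PN ≤ 1.000

p₁ = P(outcome | exposed) = 246/665 = 0.36992
p₀ = P(outcome | unexposed) = 91/1019 = 0.089303
Under exogeneity alone the bounds on PN are max{0,(p₁−p₀)/p₁} ≤ PN ≤ min{1,(1−p₀)/p₁}.
  lower = (p₁ − p₀)/p₁ = 0.28062 / 0.36992 ≈ 0.7586
  upper = min{1, (1 − p₀)/p₁} = 0.9107 / 0.36992 ≈ 2.4618 → capped at 1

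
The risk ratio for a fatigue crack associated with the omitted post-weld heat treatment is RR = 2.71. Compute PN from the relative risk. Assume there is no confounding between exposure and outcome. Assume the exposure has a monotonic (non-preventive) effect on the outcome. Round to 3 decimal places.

PN ≈ 0.631

Under exogeneity and monotonicity, PN = (RR − 1) / RR = 1 − 1/RR.
PN = (2.71 − 1) / 2.71 = 1.71 / 2.71 ≈ 0.6310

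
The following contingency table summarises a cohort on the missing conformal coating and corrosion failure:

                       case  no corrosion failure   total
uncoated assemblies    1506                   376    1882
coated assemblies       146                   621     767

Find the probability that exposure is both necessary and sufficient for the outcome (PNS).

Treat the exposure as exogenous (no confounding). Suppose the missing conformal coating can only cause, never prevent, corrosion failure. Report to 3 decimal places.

p₁ = P(outcome | exposed) = 1506/1882 = 0.80021
p₀ = P(outcome | unexposed) = 146/767 = 0.19035
Under exogeneity and monotonicity, PNS = p₁ − p₀.
PNS = 0.80021 − 0.19035 = 0.60986

PNS ≈ 0.610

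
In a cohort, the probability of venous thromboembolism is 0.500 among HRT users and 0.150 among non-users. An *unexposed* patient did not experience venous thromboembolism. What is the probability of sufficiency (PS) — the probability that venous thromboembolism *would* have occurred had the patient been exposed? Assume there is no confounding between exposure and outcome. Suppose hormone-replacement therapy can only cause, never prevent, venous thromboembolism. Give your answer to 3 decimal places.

Let p₁ = 0.5, p₀ = 0.15.
Under exogeneity and monotonicity, PS = (p₁ − p₀) / (1 − p₀).
PS = (0.5 − 0.15) / (1 − 0.15) = 0.35 / 0.85 ≈ 0.4118

PS ≈ 0.412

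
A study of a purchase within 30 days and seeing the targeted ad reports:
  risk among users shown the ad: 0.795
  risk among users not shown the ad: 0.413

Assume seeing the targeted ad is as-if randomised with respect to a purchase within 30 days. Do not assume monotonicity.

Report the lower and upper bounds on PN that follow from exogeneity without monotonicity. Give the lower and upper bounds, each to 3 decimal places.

0.481 ≤ PN ≤ 0.738

Let p₁ = 0.795, p₀ = 0.413.
Under exogeneity alone the bounds on PN are max{0,(p₁−p₀)/p₁} ≤ PN ≤ min{1,(1−p₀)/p₁}.
  lower = (p₁ − p₀)/p₁ = 0.382 / 0.795 ≈ 0.4805
  upper = min{1, (1 − p₀)/p₁} = 0.587 / 0.795 ≈ 0.7384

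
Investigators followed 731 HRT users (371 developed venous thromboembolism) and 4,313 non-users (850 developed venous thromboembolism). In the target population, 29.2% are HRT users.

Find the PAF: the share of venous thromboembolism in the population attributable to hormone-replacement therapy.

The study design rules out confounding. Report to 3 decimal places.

PAF ≈ 0.315

p₁ = P(outcome | exposed) = 371/731 = 0.50752
p₀ = P(outcome | unexposed) = 850/4313 = 0.19708
Overall risk P(Y=1) = π·p₁ + (1−π)·p₀ = 0.292×0.50752 + 0.708×0.19708 = 0.28773.
Under exogeneity, PAF = [P(Y=1) − p₀] / P(Y=1).
PAF = (0.28773 − 0.19708) / 0.28773 ≈ 0.3151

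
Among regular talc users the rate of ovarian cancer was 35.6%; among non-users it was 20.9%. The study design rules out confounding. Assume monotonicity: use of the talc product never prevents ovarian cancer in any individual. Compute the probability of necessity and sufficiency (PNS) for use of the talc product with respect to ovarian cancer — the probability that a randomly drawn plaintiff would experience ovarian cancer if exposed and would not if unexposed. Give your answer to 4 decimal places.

PNS ≈ 0.1470

p₁ = 0.356, p₀ = 0.209.
Under exogeneity and monotonicity, PNS = p₁ − p₀.
PNS = 0.356 − 0.209 = 0.147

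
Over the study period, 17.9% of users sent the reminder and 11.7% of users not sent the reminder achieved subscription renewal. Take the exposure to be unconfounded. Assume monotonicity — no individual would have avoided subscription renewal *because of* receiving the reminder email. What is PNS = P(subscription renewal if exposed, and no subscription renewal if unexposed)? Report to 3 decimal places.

p₁ = 0.179, p₀ = 0.117.
Under exogeneity and monotonicity, PNS = p₁ − p₀.
PNS = 0.179 − 0.117 = 0.062

PNS ≈ 0.062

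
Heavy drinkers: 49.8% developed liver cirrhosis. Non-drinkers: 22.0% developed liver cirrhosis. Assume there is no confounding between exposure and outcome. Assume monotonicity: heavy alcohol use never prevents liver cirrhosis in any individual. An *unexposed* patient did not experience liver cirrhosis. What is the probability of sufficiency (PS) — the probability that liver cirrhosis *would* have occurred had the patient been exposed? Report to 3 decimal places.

p₁ = 0.498, p₀ = 0.22.
Under exogeneity and monotonicity, PS = (p₁ − p₀) / (1 − p₀).
PS = (0.498 − 0.22) / (1 − 0.22) = 0.278 / 0.78 ≈ 0.3564

PS ≈ 0.356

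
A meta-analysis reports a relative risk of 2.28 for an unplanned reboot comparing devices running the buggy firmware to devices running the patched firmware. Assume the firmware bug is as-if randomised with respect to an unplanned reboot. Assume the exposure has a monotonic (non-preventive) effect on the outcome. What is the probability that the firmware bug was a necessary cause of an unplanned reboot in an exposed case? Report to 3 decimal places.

PN ≈ 0.561

Under exogeneity and monotonicity, PN = (RR − 1) / RR = 1 − 1/RR.
PN = (2.28 − 1) / 2.28 = 1.28 / 2.28 ≈ 0.5614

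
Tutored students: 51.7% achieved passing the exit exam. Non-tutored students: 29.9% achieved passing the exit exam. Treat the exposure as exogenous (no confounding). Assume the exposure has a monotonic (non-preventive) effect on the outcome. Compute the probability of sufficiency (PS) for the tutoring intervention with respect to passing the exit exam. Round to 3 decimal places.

PS ≈ 0.311

p₁ = 0.517, p₀ = 0.299.
Under exogeneity and monotonicity, PS = (p₁ − p₀) / (1 − p₀).
PS = (0.517 − 0.299) / (1 − 0.299) = 0.218 / 0.701 ≈ 0.3110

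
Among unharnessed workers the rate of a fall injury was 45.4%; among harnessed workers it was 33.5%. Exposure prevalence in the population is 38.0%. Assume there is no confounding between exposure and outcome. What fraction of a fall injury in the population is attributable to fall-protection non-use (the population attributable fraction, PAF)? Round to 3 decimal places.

p₁ = 0.454, p₀ = 0.335.
Overall risk P(Y=1) = π·p₁ + (1−π)·p₀ = 0.38×0.454 + 0.62×0.335 = 0.38022.
Under exogeneity, PAF = [P(Y=1) − p₀] / P(Y=1).
PAF = (0.38022 − 0.335) / 0.38022 ≈ 0.1189

PAF ≈ 0.119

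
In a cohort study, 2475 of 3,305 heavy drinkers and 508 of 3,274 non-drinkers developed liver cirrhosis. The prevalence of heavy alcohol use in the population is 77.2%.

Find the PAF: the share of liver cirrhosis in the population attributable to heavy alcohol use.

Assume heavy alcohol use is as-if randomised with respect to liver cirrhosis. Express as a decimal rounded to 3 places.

PAF ≈ 0.747

p₁ = P(outcome | exposed) = 2475/3305 = 0.74887
p₀ = P(outcome | unexposed) = 508/3274 = 0.15516
Overall risk P(Y=1) = π·p₁ + (1−π)·p₀ = 0.772×0.74887 + 0.228×0.15516 = 0.6135.
Under exogeneity, PAF = [P(Y=1) − p₀] / P(Y=1).
PAF = (0.6135 − 0.15516) / 0.6135 ≈ 0.7471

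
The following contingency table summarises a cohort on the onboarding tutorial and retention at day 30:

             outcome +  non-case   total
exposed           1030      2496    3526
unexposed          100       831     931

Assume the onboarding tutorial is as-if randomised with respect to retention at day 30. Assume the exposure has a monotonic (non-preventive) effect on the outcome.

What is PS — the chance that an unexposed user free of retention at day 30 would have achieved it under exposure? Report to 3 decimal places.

p₁ = P(outcome | exposed) = 1030/3526 = 0.29212
p₀ = P(outcome | unexposed) = 100/931 = 0.10741
Under exogeneity and monotonicity, PS = (p₁ − p₀) / (1 − p₀).
PS = (0.29212 − 0.10741) / (1 − 0.10741) = 0.1847 / 0.89259 ≈ 0.2069

PS ≈ 0.207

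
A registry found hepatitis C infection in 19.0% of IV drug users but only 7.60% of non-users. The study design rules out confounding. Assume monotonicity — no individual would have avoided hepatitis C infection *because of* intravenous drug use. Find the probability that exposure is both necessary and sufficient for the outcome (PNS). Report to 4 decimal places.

PNS ≈ 0.1140

p₁ = 0.19, p₀ = 0.076.
Under exogeneity and monotonicity, PNS = p₁ − p₀.
PNS = 0.19 − 0.076 = 0.114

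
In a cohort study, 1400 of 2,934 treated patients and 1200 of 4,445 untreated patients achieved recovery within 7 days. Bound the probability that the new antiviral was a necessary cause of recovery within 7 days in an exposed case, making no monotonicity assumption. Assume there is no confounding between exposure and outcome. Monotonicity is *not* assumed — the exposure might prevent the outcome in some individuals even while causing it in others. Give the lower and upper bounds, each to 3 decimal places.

0.434 ≤ PN ≤ 1.000

p₁ = P(outcome | exposed) = 1400/2934 = 0.47716
p₀ = P(outcome | unexposed) = 1200/4445 = 0.26997
Under exogeneity alone the bounds on PN are max{0,(p₁−p₀)/p₁} ≤ PN ≤ min{1,(1−p₀)/p₁}.
  lower = (p₁ − p₀)/p₁ = 0.2072 / 0.47716 ≈ 0.4342
  upper = min{1, (1 − p₀)/p₁} = 0.73003 / 0.47716 ≈ 1.5299 → capped at 1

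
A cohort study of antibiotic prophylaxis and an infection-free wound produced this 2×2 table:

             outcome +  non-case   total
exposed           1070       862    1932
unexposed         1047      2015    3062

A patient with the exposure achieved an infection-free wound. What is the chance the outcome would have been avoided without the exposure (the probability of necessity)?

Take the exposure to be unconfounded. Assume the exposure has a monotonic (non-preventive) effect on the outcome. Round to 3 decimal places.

p₁ = P(outcome | exposed) = 1070/1932 = 0.55383
p₀ = P(outcome | unexposed) = 1047/3062 = 0.34193
Under exogeneity and monotonicity, PN = (p₁ − p₀)/p₁.
PN = (0.55383 − 0.34193) / 0.55383 ≈ 0.3826

PN ≈ 0.383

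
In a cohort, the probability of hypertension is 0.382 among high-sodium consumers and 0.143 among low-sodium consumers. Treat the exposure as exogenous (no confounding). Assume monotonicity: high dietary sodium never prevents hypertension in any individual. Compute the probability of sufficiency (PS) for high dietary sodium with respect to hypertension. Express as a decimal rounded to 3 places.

PS ≈ 0.279

Let p₁ = 0.382, p₀ = 0.143.
Under exogeneity and monotonicity, PS = (p₁ − p₀) / (1 − p₀).
PS = (0.382 − 0.143) / (1 − 0.143) = 0.239 / 0.857 ≈ 0.2789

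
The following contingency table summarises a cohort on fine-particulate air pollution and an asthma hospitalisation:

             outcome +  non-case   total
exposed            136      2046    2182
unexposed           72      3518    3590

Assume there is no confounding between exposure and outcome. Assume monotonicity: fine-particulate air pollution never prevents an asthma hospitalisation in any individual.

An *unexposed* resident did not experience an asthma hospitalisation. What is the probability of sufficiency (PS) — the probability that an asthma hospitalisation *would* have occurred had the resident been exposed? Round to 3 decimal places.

PS ≈ 0.043

p₁ = P(outcome | exposed) = 136/2182 = 0.062328
p₀ = P(outcome | unexposed) = 72/3590 = 0.020056
Under exogeneity and monotonicity, PS = (p₁ − p₀) / (1 − p₀).
PS = (0.062328 − 0.020056) / (1 − 0.020056) = 0.042272 / 0.97994 ≈ 0.0431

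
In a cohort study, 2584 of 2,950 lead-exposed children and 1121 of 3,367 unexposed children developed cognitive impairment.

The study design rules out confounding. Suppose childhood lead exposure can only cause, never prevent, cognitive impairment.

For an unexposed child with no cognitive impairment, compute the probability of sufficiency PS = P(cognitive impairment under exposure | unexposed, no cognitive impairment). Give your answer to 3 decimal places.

p₁ = P(outcome | exposed) = 2584/2950 = 0.87593
p₀ = P(outcome | unexposed) = 1121/3367 = 0.33294
Under exogeneity and monotonicity, PS = (p₁ − p₀) / (1 − p₀).
PS = (0.87593 − 0.33294) / (1 − 0.33294) = 0.54299 / 0.66706 ≈ 0.8140

PS ≈ 0.814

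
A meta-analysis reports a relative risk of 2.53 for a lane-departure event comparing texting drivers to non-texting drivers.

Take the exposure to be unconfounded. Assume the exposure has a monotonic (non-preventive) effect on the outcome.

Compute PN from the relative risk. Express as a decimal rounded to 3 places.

PN ≈ 0.605

Under exogeneity and monotonicity, PN = (RR − 1) / RR = 1 − 1/RR.
PN = (2.53 − 1) / 2.53 = 1.53 / 2.53 ≈ 0.6047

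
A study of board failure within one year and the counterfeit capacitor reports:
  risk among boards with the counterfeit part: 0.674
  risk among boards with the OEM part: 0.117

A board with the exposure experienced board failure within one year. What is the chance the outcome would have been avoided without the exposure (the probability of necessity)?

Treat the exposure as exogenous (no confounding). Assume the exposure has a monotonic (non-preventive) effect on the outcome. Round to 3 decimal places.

Let p₁ = 0.674, p₀ = 0.117.
Under exogeneity and monotonicity, PN = (p₁ − p₀) / p₁.
PN = (0.674 − 0.117) / 0.674 = 0.557 / 0.674 ≈ 0.8264

PN ≈ 0.826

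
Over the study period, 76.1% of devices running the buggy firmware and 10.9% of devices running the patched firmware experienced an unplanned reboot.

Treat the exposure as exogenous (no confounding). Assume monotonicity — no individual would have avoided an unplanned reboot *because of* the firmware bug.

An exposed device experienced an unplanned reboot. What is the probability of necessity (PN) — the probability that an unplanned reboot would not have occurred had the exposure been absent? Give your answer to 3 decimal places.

PN ≈ 0.857

p₁ = 0.761, p₀ = 0.109.
Under exogeneity and monotonicity, PN = (p₁ − p₀) / p₁.
PN = (0.761 − 0.109) / 0.761 = 0.652 / 0.761 ≈ 0.8568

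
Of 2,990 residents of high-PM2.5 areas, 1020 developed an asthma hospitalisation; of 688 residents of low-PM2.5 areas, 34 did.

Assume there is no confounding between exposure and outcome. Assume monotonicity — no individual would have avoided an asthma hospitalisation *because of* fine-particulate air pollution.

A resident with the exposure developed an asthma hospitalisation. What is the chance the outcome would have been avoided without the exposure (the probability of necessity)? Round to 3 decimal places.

p₁ = P(outcome | exposed) = 1020/2990 = 0.34114
p₀ = P(outcome | unexposed) = 34/688 = 0.049419
Under exogeneity and monotonicity, PN = (p₁ − p₀) / p₁.
PN = (0.34114 − 0.049419) / 0.34114 = 0.29172 / 0.34114 ≈ 0.8551

PN ≈ 0.855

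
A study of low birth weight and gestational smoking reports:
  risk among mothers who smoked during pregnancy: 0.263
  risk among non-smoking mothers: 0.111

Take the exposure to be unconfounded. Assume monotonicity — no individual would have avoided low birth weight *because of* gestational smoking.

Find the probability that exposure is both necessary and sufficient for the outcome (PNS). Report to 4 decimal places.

PNS ≈ 0.1520

Let p₁ = 0.263, p₀ = 0.111.
Under exogeneity and monotonicity, PNS = p₁ − p₀.
PNS = 0.263 − 0.111 = 0.152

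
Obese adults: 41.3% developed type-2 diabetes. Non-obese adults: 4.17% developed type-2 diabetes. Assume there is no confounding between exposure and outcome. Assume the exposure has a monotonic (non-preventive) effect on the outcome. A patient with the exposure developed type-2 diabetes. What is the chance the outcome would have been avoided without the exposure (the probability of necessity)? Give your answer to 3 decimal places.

p₁ = 0.413, p₀ = 0.0417.
Under exogeneity and monotonicity, PN = (p₁ − p₀) / p₁.
PN = (0.413 − 0.0417) / 0.413 = 0.3713 / 0.413 ≈ 0.8990

PN ≈ 0.899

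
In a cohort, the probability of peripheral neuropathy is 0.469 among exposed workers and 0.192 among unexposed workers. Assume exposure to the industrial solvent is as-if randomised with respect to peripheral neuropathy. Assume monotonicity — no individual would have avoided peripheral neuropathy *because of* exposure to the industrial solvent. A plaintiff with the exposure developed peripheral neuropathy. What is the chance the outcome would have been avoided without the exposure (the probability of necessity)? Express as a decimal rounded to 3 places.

PN ≈ 0.591

Let p₁ = 0.469, p₀ = 0.192.
Under exogeneity and monotonicity, PN = (p₁ − p₀) / p₁.
PN = (0.469 − 0.192) / 0.469 = 0.277 / 0.469 ≈ 0.5906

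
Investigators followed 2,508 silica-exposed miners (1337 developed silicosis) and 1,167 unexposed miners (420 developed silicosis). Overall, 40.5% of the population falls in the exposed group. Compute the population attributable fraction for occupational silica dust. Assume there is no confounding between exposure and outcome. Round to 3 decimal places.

p₁ = P(outcome | exposed) = 1337/2508 = 0.53309
p₀ = P(outcome | unexposed) = 420/1167 = 0.3599
Overall risk P(Y=1) = π·p₁ + (1−π)·p₀ = 0.405×0.53309 + 0.595×0.3599 = 0.43004.
Under exogeneity, PAF = [P(Y=1) − p₀] / P(Y=1).
PAF = (0.43004 − 0.3599) / 0.43004 ≈ 0.1631

PAF ≈ 0.163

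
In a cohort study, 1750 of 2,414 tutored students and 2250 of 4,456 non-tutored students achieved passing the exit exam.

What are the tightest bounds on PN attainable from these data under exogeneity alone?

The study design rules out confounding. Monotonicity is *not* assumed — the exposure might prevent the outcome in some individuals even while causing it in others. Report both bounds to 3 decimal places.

0.303 ≤ PN ≤ 0.683

p₁ = P(outcome | exposed) = 1750/2414 = 0.72494
p₀ = P(outcome | unexposed) = 2250/4456 = 0.50494
Under exogeneity alone the bounds on PN are max{0,(p₁−p₀)/p₁} ≤ PN ≤ min{1,(1−p₀)/p₁}.
  lower = (p₁ − p₀)/p₁ = 0.22 / 0.72494 ≈ 0.3035
  upper = min{1, (1 − p₀)/p₁} = 0.49506 / 0.72494 ≈ 0.6829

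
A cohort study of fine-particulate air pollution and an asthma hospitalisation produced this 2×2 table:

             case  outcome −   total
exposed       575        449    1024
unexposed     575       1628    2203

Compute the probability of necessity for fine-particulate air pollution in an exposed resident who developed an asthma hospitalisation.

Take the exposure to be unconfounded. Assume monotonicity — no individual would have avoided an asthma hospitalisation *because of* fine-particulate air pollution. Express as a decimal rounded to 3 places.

p₁ = P(outcome | exposed) = 575/1024 = 0.56152
p₀ = P(outcome | unexposed) = 575/2203 = 0.26101
Under exogeneity and monotonicity, PN = (p₁ − p₀) / p₁.
PN = (0.56152 − 0.26101) / 0.56152 = 0.30052 / 0.56152 ≈ 0.5352

PN ≈ 0.535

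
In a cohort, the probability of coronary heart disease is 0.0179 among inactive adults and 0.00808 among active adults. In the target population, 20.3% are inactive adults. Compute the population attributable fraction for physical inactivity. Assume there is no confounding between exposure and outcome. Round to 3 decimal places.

PAF ≈ 0.198

Let p₁ = 0.0179, p₀ = 0.00808.
Overall risk P(Y=1) = π·p₁ + (1−π)·p₀ = 0.203×0.0179 + 0.797×0.00808 = 0.010073.
Under exogeneity, PAF = [P(Y=1) − p₀] / P(Y=1).
PAF = (0.010073 − 0.00808) / 0.010073 ≈ 0.1979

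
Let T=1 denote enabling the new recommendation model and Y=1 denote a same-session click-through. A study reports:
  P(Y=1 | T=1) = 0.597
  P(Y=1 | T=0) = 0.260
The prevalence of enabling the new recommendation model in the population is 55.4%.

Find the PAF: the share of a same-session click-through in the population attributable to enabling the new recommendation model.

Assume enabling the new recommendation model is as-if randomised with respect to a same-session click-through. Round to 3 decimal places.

Let p₁ = 0.597, p₀ = 0.26.
Overall risk P(Y=1) = π·p₁ + (1−π)·p₀ = 0.554×0.597 + 0.446×0.26 = 0.4467.
Under exogeneity, PAF = [P(Y=1) − p₀] / P(Y=1).
PAF = (0.4467 − 0.26) / 0.4467 ≈ 0.4180

PAF ≈ 0.418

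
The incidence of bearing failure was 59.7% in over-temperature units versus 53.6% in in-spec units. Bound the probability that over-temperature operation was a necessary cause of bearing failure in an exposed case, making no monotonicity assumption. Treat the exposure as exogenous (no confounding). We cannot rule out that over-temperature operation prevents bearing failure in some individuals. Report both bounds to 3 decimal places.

0.102 ≤ PN ≤ 0.777

p₁ = 0.597, p₀ = 0.536.
Under exogeneity alone the bounds on PN are max{0,(p₁−p₀)/p₁} ≤ PN ≤ min{1,(1−p₀)/p₁}.
  lower = (p₁ − p₀)/p₁ = 0.061 / 0.597 ≈ 0.1022
  upper = min{1, (1 − p₀)/p₁} = 0.464 / 0.597 ≈ 0.7772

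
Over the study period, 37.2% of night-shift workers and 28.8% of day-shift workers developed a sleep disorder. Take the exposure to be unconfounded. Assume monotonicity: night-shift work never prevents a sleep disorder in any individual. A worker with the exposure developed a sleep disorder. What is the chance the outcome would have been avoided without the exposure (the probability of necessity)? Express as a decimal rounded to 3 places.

PN ≈ 0.226

p₁ = 0.372, p₀ = 0.288.
Under exogeneity and monotonicity, PN = (p₁ − p₀) / p₁.
PN = (0.372 − 0.288) / 0.372 = 0.084 / 0.372 ≈ 0.2258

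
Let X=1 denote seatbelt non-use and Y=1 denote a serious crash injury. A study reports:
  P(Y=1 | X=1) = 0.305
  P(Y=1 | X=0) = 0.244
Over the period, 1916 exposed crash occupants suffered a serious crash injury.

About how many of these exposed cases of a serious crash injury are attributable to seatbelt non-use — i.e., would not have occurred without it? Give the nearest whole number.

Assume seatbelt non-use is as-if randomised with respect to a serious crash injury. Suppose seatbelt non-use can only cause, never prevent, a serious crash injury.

Let p₁ = 0.305, p₀ = 0.244.
PN = (p₁ − p₀)/p₁ = (0.305 − 0.244) / 0.305 ≈ 0.20000.
Attributable cases ≈ PN × (exposed cases) = 0.20000 × 1916 ≈ 383.20.

about 383 cases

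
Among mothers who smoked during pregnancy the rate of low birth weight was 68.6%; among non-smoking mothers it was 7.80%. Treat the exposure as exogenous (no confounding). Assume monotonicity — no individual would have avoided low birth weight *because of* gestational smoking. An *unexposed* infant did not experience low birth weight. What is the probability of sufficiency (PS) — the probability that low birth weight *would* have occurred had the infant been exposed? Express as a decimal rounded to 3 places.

p₁ = 0.686, p₀ = 0.078.
Under exogeneity and monotonicity, PS = (p₁ − p₀) / (1 − p₀).
PS = (0.686 − 0.078) / (1 − 0.078) = 0.608 / 0.922 ≈ 0.6594

PS ≈ 0.659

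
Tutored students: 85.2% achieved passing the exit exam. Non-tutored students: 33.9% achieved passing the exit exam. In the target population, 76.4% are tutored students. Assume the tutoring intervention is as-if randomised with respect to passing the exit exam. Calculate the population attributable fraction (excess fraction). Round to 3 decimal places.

p₁ = 0.852, p₀ = 0.339.
Overall risk P(Y=1) = π·p₁ + (1−π)·p₀ = 0.764×0.852 + 0.236×0.339 = 0.73093.
Under exogeneity, PAF = [P(Y=1) − p₀] / P(Y=1).
PAF = (0.73093 − 0.339) / 0.73093 ≈ 0.5362

PAF ≈ 0.536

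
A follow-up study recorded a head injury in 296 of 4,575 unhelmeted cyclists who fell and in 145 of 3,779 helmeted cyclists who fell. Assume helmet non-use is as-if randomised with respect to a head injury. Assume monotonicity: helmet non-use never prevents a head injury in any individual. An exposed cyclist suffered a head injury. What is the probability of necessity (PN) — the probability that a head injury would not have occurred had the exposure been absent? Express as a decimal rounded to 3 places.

p₁ = P(outcome | exposed) = 296/4575 = 0.064699
p₀ = P(outcome | unexposed) = 145/3779 = 0.03837
Under exogeneity and monotonicity, PN = (p₁ − p₀) / p₁.
PN = (0.064699 − 0.03837) / 0.064699 = 0.02633 / 0.064699 ≈ 0.4070

PN ≈ 0.407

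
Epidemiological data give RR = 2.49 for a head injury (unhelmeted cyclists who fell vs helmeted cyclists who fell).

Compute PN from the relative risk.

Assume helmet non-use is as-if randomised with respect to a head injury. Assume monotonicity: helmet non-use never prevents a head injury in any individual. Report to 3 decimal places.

Under exogeneity and monotonicity, PN = (RR − 1) / RR = 1 − 1/RR.
PN = (2.49 − 1) / 2.49 = 1.49 / 2.49 ≈ 0.5984

PN ≈ 0.598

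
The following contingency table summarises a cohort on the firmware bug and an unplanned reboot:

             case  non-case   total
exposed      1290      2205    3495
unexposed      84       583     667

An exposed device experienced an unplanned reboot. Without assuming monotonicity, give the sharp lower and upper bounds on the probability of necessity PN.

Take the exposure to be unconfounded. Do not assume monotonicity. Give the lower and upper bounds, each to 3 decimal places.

p₁ = P(outcome | exposed) = 1290/3495 = 0.3691
p₀ = P(outcome | unexposed) = 84/667 = 0.12594
Under exogeneity alone the bounds on PN are max{0,(p₁−p₀)/p₁} ≤ PN ≤ min{1,(1−p₀)/p₁}.
  lower = (p₁ − p₀)/p₁ = 0.24316 / 0.3691 ≈ 0.6588
  upper = min{1, (1 − p₀)/p₁} = 0.87406 / 0.3691 ≈ 2.3681 → capped at 1

0.659 ≤ PN ≤ 1.000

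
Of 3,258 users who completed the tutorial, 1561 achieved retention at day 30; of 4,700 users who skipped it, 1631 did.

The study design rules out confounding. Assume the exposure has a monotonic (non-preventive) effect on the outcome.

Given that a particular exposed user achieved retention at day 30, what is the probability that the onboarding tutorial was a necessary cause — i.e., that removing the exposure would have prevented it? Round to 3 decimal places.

p₁ = P(outcome | exposed) = 1561/3258 = 0.47913
p₀ = P(outcome | unexposed) = 1631/4700 = 0.34702
Under exogeneity and monotonicity, PN = (p₁ − p₀) / p₁.
PN = (0.47913 − 0.34702) / 0.47913 = 0.13211 / 0.47913 ≈ 0.2757

PN ≈ 0.276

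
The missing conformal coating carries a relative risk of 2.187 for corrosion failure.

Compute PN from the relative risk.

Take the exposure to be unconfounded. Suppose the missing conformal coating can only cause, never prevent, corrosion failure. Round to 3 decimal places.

PN ≈ 0.543

Under exogeneity and monotonicity, PN = (RR − 1) / RR = 1 − 1/RR.
PN = (2.187 − 1) / 2.187 = 1.187 / 2.187 ≈ 0.5428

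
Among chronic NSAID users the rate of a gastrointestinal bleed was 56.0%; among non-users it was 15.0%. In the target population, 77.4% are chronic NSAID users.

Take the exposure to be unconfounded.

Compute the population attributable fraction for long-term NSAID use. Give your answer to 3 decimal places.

PAF ≈ 0.679

p₁ = 0.56, p₀ = 0.15.
Overall risk P(Y=1) = π·p₁ + (1−π)·p₀ = 0.774×0.56 + 0.226×0.15 = 0.46734.
Under exogeneity, PAF = [P(Y=1) − p₀] / P(Y=1).
PAF = (0.46734 − 0.15) / 0.46734 ≈ 0.6790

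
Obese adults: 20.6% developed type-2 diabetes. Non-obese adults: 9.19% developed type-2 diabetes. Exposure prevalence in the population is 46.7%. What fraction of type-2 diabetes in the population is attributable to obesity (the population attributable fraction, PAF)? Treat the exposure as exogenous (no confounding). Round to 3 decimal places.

p₁ = 0.206, p₀ = 0.0919.
Overall risk P(Y=1) = π·p₁ + (1−π)·p₀ = 0.467×0.206 + 0.533×0.0919 = 0.14518.
Under exogeneity, PAF = [P(Y=1) − p₀] / P(Y=1).
PAF = (0.14518 − 0.0919) / 0.14518 ≈ 0.3670

PAF ≈ 0.367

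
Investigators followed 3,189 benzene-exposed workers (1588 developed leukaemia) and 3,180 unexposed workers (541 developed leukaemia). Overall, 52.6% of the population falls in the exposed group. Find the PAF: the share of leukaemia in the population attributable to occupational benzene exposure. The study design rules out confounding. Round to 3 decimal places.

p₁ = P(outcome | exposed) = 1588/3189 = 0.49796
p₀ = P(outcome | unexposed) = 541/3180 = 0.17013
Overall risk P(Y=1) = π·p₁ + (1−π)·p₀ = 0.526×0.49796 + 0.474×0.17013 = 0.34257.
Under exogeneity, PAF = [P(Y=1) − p₀] / P(Y=1).
PAF = (0.34257 − 0.17013) / 0.34257 ≈ 0.5034

PAF ≈ 0.503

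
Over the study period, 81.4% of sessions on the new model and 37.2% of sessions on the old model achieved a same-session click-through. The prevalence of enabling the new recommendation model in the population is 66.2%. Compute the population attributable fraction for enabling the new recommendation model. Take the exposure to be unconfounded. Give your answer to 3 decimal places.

PAF ≈ 0.440

p₁ = 0.814, p₀ = 0.372.
Overall risk P(Y=1) = π·p₁ + (1−π)·p₀ = 0.662×0.814 + 0.338×0.372 = 0.6646.
Under exogeneity, PAF = [P(Y=1) − p₀] / P(Y=1).
PAF = (0.6646 − 0.372) / 0.6646 ≈ 0.4403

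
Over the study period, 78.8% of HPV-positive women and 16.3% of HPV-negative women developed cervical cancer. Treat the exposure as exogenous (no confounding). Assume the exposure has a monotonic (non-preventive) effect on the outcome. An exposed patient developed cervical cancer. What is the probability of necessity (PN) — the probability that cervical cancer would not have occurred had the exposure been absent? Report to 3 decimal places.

p₁ = 0.788, p₀ = 0.163.
Under exogeneity and monotonicity, PN = (p₁ − p₀) / p₁.
PN = (0.788 − 0.163) / 0.788 = 0.625 / 0.788 ≈ 0.7931

PN ≈ 0.793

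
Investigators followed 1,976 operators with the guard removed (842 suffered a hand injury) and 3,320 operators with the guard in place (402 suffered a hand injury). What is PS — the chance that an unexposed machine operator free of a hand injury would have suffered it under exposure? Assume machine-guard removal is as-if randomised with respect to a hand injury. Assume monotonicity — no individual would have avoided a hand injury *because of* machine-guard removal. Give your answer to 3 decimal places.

p₁ = P(outcome | exposed) = 842/1976 = 0.42611
p₀ = P(outcome | unexposed) = 402/3320 = 0.12108
Under exogeneity and monotonicity, PS = (p₁ − p₀) / (1 − p₀).
PS = (0.42611 − 0.12108) / (1 − 0.12108) = 0.30503 / 0.87892 ≈ 0.3471

PS ≈ 0.347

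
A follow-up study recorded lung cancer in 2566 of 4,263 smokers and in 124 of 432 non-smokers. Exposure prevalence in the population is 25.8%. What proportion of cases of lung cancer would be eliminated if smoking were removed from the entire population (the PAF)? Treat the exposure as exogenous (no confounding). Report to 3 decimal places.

PAF ≈ 0.221

p₁ = P(outcome | exposed) = 2566/4263 = 0.60192
p₀ = P(outcome | unexposed) = 124/432 = 0.28704
Overall risk P(Y=1) = π·p₁ + (1−π)·p₀ = 0.258×0.60192 + 0.742×0.28704 = 0.36828.
Under exogeneity, PAF = [P(Y=1) − p₀] / P(Y=1).
PAF = (0.36828 − 0.28704) / 0.36828 ≈ 0.2206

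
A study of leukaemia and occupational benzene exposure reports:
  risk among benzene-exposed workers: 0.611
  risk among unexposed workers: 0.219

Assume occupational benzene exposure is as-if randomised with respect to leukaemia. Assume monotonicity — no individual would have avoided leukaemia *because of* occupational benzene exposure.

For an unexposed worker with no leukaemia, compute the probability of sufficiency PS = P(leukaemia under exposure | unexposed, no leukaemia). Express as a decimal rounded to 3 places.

PS ≈ 0.502

Let p₁ = 0.611, p₀ = 0.219.
Under exogeneity and monotonicity, PS = (p₁ − p₀) / (1 − p₀).
PS = (0.611 − 0.219) / (1 − 0.219) = 0.392 / 0.781 ≈ 0.5019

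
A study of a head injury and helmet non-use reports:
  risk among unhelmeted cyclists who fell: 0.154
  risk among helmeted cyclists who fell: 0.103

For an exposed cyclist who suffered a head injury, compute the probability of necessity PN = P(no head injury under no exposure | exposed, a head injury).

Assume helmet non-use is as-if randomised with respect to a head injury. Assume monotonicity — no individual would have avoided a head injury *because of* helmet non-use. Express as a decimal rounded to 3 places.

PN ≈ 0.331

Let p₁ = 0.154, p₀ = 0.103.
Under exogeneity and monotonicity, PN = (p₁ − p₀) / p₁.
PN = (0.154 − 0.103) / 0.154 = 0.051 / 0.154 ≈ 0.3312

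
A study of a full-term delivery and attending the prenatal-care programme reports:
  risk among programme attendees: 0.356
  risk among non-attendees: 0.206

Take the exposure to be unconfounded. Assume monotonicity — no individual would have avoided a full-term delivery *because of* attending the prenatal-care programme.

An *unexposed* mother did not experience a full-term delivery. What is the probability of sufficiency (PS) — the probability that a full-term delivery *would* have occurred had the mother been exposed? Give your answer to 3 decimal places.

PS ≈ 0.189

Let p₁ = 0.356, p₀ = 0.206.
Under exogeneity and monotonicity, PS = (p₁ − p₀) / (1 − p₀).
PS = (0.356 − 0.206) / (1 − 0.206) = 0.15 / 0.794 ≈ 0.1889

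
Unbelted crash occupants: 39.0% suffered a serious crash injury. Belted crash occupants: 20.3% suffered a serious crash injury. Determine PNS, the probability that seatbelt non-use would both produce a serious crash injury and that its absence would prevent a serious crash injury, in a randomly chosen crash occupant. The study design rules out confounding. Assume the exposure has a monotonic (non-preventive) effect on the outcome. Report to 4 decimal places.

p₁ = 0.39, p₀ = 0.203.
Under exogeneity and monotonicity, PNS = p₁ − p₀.
PNS = 0.39 − 0.203 = 0.187

PNS ≈ 0.1870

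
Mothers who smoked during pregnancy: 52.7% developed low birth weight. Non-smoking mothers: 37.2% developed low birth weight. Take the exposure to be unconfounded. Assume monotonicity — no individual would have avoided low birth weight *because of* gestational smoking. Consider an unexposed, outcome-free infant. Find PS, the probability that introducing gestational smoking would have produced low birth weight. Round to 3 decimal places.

p₁ = 0.527, p₀ = 0.372.
Under exogeneity and monotonicity, PS = (p₁ − p₀) / (1 − p₀).
PS = (0.527 − 0.372) / (1 − 0.372) = 0.155 / 0.628 ≈ 0.2468

PS ≈ 0.247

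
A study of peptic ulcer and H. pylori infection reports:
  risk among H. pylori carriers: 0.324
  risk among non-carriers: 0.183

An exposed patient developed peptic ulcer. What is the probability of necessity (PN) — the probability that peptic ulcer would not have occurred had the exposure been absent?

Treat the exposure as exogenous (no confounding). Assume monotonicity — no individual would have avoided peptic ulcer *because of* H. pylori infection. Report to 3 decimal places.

Let p₁ = 0.324, p₀ = 0.183.
Under exogeneity and monotonicity, PN = (p₁ − p₀) / p₁.
PN = (0.324 − 0.183) / 0.324 = 0.141 / 0.324 ≈ 0.4352

PN ≈ 0.435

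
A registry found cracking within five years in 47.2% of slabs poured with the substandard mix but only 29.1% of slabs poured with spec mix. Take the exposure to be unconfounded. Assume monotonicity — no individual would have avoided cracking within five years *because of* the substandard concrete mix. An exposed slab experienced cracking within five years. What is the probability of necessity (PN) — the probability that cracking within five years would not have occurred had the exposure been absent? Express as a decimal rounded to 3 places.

p₁ = 0.472, p₀ = 0.291.
Under exogeneity and monotonicity, PN = (p₁ − p₀) / p₁.
PN = (0.472 − 0.291) / 0.472 = 0.181 / 0.472 ≈ 0.3835

PN ≈ 0.383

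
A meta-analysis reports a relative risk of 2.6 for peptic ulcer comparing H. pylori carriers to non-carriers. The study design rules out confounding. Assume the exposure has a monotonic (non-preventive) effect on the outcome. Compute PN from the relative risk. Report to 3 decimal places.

Under exogeneity and monotonicity, PN = (RR − 1) / RR = 1 − 1/RR.
PN = (2.6 − 1) / 2.6 = 1.6 / 2.6 ≈ 0.6154

PN ≈ 0.615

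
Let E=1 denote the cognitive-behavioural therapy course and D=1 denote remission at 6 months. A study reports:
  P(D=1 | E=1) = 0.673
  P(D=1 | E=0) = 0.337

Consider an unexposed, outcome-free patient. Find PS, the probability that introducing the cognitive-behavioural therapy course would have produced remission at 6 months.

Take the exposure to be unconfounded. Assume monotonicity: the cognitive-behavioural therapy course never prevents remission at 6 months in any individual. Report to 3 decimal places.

Let p₁ = 0.673, p₀ = 0.337.
Under exogeneity and monotonicity, PS = (p₁ − p₀) / (1 − p₀).
PS = (0.673 − 0.337) / (1 − 0.337) = 0.336 / 0.663 ≈ 0.5068

PS ≈ 0.507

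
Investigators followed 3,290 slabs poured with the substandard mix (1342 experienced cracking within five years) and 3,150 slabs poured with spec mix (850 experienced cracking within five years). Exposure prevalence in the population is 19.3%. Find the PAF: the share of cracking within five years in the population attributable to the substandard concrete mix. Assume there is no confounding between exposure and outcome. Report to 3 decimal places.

p₁ = P(outcome | exposed) = 1342/3290 = 0.4079
p₀ = P(outcome | unexposed) = 850/3150 = 0.26984
Overall risk P(Y=1) = π·p₁ + (1−π)·p₀ = 0.193×0.4079 + 0.807×0.26984 = 0.29649.
Under exogeneity, PAF = [P(Y=1) − p₀] / P(Y=1).
PAF = (0.29649 − 0.26984) / 0.29649 ≈ 0.0899

PAF ≈ 0.090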